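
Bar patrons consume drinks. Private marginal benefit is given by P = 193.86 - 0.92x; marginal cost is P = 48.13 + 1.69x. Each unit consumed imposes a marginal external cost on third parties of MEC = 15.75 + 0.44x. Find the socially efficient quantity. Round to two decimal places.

x* = 42.62

Social marginal benefit = demand − MEC = 178.11 - 1.36x.
Set SMB = MC: 178.11 - 1.36x = 48.13 + 1.69x → x* = 42.6164.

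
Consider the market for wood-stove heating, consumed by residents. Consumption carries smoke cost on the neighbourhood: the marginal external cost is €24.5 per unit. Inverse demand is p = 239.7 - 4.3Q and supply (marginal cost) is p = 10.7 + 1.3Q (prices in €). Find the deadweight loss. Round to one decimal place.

DWL = €53.6

Market equilibrium (private): 10.7 + 1.3Q = 239.7 - 4.3Q → Q_m = 40.8929.
Social marginal benefit = demand − MEC = 215.2 - 4.3Q.
Set SMB = MC: 215.2 - 4.3Q = 10.7 + 1.3Q → Q* = 36.5179.
Between Q* and Q_m the wedge MC − SMB runs linearly from 0 to MEC(Q_m), so the loss is a triangle.
DWL = ½ × 4.3750 × 24.5000 = 53.5938.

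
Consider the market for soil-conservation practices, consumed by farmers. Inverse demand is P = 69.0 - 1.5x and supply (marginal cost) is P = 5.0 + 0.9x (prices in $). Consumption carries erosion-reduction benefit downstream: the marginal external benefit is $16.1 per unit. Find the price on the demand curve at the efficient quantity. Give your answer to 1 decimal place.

P = $18.9

Social marginal benefit = demand + MEB = 85.1 - 1.5x.
Set SMB = MC: 85.1 - 1.5x = 5.0 + 0.9x → x* = 33.3750.
Consumer price on the demand curve at x*: 69.0 − 1.5×33.3750 = 18.9375.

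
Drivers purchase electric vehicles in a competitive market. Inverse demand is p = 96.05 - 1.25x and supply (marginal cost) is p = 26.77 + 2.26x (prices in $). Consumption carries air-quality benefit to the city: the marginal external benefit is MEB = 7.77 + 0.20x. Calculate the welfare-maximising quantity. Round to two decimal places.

Social marginal benefit = demand + MEB = 103.82 - 1.05x.
Set SMB = MC: 103.82 - 1.05x = 26.77 + 2.26x → x* = 23.2779.

x* = 23.28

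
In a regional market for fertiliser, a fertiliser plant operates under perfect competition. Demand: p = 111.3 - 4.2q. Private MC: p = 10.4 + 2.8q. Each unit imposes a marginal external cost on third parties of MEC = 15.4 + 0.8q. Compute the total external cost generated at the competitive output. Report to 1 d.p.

Market equilibrium (private): 10.4 + 2.8q = 111.3 - 4.2q → q_m = 14.4143.
Total external cost = ∫₀^{q_m} (15.4 + 0.8q) dq = 15.4×14.4143 + ½×0.8×14.4143² = 305.0890.

305.1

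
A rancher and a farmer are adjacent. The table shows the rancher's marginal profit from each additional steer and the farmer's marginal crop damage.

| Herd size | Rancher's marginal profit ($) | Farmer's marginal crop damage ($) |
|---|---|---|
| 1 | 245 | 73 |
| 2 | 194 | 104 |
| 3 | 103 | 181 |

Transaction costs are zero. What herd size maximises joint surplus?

Bargaining reaches the level where marginal profit last exceeds marginal crop damage.
That holds through level 2 (194 ≥ 104) but not at 3 (103 < 181).

2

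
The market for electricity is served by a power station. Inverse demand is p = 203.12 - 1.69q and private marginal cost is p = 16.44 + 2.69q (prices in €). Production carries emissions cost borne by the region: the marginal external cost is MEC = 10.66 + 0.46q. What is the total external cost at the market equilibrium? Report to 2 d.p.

€872.15

Market equilibrium (private): 16.44 + 2.69q = 203.12 - 1.69q → q_m = 42.6210.
Total external cost = ∫₀^{q_m} (10.66 + 0.46q) dq = 10.66×42.6210 + ½×0.46×42.6210² = 872.1463.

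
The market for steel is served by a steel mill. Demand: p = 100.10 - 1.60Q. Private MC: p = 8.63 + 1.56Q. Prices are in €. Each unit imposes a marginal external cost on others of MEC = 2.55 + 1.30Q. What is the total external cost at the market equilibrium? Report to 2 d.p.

Market equilibrium (private): 8.63 + 1.56Q = 100.10 - 1.60Q → Q_m = 28.9462.
Total external cost = ∫₀^{Q_m} (2.55 + 1.30Q) dQ = 2.55×28.9462 + ½×1.30×28.9462² = 618.4364.

€618.44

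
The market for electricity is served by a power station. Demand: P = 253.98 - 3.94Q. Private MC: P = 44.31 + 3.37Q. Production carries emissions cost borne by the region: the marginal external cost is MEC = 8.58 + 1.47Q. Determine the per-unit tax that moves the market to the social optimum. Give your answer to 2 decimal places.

tax = 42.25 per unit

Social marginal cost = private MC + MEC = 52.89 + 4.84Q.
Set SMC = demand: 52.89 + 4.84Q = 253.98 - 3.94Q → Q* = 22.9032.
The Pigouvian tax equals MEC at Q*: 8.58 + 1.47×22.9032 = 42.2477.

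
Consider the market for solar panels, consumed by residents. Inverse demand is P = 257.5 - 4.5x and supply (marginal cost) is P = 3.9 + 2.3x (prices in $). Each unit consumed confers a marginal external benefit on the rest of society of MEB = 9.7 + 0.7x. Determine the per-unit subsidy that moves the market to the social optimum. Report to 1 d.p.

subsidy = $39.9 per unit

Social marginal benefit = demand + MEB = 267.2 - 3.8x.
Set SMB = MC: 267.2 - 3.8x = 3.9 + 2.3x → x* = 43.1639.
The Pigouvian subsidy equals MEB at x*: 9.7 + 0.7×43.1639 = 39.9147.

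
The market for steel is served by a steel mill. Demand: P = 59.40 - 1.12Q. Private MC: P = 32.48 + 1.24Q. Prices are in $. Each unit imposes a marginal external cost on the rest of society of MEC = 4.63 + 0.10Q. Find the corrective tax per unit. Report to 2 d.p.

Social marginal cost = private MC + MEC = 37.11 + 1.34Q.
Set SMC = demand: 37.11 + 1.34Q = 59.40 - 1.12Q → Q* = 9.0610.
The Pigouvian tax equals MEC at Q*: 4.63 + 0.10×9.0610 = 5.5361.

tax = $5.54 per unit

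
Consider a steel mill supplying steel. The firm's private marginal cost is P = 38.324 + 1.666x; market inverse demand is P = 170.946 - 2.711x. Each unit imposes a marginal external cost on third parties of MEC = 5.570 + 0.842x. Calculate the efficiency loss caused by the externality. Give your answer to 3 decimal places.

DWL = 92.557

Market equilibrium (private): 38.324 + 1.666x = 170.946 - 2.711x → x_m = 30.2997.
Social marginal cost = private MC + MEC = 43.894 + 2.508x.
Set SMC = demand: 43.894 + 2.508x = 170.946 - 2.711x → x* = 24.3441.
Height of the DWL triangle at x_m is SMC(x_m) − demand(x_m) = MEC(x_m) = 31.0824.
DWL = ½ × 5.9556 × 31.0824 = 92.5572.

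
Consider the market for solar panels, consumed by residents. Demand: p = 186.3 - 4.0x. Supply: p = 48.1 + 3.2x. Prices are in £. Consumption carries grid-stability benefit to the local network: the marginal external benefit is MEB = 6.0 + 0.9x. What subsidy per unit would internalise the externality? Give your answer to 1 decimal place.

subsidy = £26.6 per unit

Social marginal benefit = demand + MEB = 192.3 - 3.1x.
Set SMB = MC: 192.3 - 3.1x = 48.1 + 3.2x → x* = 22.8889.
The Pigouvian subsidy equals MEB at x*: 6.0 + 0.9×22.8889 = 26.6000.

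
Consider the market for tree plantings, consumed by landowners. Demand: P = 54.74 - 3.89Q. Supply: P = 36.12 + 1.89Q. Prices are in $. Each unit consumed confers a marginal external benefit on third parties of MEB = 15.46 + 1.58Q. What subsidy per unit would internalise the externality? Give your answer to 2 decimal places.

subsidy = $28.28 per unit

Social marginal benefit = demand + MEB = 70.20 - 2.31Q.
Set SMB = MC: 70.20 - 2.31Q = 36.12 + 1.89Q → Q* = 8.1143.
The Pigouvian subsidy equals MEB at Q*: 15.46 + 1.58×8.1143 = 28.2806.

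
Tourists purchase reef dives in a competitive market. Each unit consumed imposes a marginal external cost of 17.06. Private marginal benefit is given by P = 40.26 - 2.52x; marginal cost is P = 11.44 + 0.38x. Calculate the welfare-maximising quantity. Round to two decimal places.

x* = 4.06

Social marginal benefit = demand − MEC = 23.20 - 2.52x.
Set SMB = MC: 23.20 - 2.52x = 11.44 + 0.38x → x* = 4.0552.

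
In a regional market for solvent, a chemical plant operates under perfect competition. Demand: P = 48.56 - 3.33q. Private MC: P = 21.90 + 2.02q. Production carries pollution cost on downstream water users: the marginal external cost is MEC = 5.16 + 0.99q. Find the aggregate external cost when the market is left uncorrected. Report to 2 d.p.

38.01

Market equilibrium (private): 21.90 + 2.02q = 48.56 - 3.33q → q_m = 4.9832.
Total external cost = ∫₀^{q_m} (5.16 + 0.99q) dq = 5.16×4.9832 + ½×0.99×4.9832² = 38.0053.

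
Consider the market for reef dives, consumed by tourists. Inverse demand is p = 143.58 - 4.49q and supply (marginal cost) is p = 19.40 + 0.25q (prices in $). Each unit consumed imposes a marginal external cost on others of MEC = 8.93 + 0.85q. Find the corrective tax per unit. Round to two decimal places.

tax = $26.45 per unit

Social marginal benefit = demand − MEC = 134.65 - 5.34q.
Set SMB = MC: 134.65 - 5.34q = 19.40 + 0.25q → q* = 20.6172.
The Pigouvian tax equals MEC at q*: 8.93 + 0.85×20.6172 = 26.4546.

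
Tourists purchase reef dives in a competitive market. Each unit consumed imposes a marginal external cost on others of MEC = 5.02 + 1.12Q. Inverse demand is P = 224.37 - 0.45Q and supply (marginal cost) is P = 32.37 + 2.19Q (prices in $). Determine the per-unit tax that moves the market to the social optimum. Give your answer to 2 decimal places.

tax = $60.72 per unit

Social marginal benefit = demand − MEC = 219.35 - 1.57Q.
Set SMB = MC: 219.35 - 1.57Q = 32.37 + 2.19Q → Q* = 49.7287.
The Pigouvian tax equals MEC at Q*: 5.02 + 1.12×49.7287 = 60.7161.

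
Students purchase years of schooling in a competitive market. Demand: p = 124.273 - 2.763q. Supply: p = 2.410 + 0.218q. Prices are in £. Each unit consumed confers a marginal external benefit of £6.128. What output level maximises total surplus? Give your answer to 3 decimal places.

q* = 42.936

Social marginal benefit = demand + MEB = 130.401 - 2.763q.
Set SMB = MC: 130.401 - 2.763q = 2.410 + 0.218q → q* = 42.9356.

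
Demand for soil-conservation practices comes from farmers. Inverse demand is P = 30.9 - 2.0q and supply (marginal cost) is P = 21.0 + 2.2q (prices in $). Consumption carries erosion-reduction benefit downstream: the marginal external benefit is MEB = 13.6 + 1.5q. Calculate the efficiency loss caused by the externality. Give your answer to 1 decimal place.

DWL = $54.4

Market equilibrium (private): 21.0 + 2.2q = 30.9 - 2.0q → q_m = 2.3571.
Social marginal benefit = demand + MEB = 44.5 - 0.5q.
Set SMB = MC: 44.5 - 0.5q = 21.0 + 2.2q → q* = 8.7037.
Between q* and q_m the wedge SMB − MC runs linearly from 0 to MEB(q_m), so the loss is a triangle.
DWL = ½ × 6.3466 × 17.1357 = 54.3767.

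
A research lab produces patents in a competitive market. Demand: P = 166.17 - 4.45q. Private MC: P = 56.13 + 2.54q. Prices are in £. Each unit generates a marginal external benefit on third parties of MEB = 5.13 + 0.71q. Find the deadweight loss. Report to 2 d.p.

DWL = £21.17

Market equilibrium (private): 56.13 + 2.54q = 166.17 - 4.45q → q_m = 15.7425.
Social marginal cost = private MC − MEB = 51.00 + 1.83q.
Set SMC = demand: 51.00 + 1.83q = 166.17 - 4.45q → q* = 18.3392.
The welfare-loss triangle has base |q_m − q*| and height MEB(q_m) (the vertical gap between SMC and demand is zero at q* and MEB at q_m).
DWL = ½ × 2.5967 × 16.3072 = 21.1725.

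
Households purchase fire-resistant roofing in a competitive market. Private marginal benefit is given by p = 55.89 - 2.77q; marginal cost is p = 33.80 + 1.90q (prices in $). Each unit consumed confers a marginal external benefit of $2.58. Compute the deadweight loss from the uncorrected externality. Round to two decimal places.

Market equilibrium (private): 33.80 + 1.90q = 55.89 - 2.77q → q_m = 4.7302.
Social marginal benefit = demand + MEB = 58.47 - 2.77q.
Set SMB = MC: 58.47 - 2.77q = 33.80 + 1.90q → q* = 5.2827.
The loss is the area between SMB and MC from q* to q_m; with linear curves that's a triangle of height MEB(q_m).
DWL = ½ × 0.5525 × 2.5800 = 0.7127.

DWL = $0.71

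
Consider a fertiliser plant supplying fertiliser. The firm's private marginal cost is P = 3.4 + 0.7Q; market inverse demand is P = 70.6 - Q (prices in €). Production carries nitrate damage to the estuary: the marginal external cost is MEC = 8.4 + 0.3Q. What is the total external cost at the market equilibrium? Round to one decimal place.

€566.4

Market equilibrium (private): 3.4 + 0.7Q = 70.6 - Q → Q_m = 39.5294.
Total external cost = ∫₀^{Q_m} (8.4 + 0.3Q) dQ = 8.4×39.5294 + ½×0.3×39.5294² = 566.4330.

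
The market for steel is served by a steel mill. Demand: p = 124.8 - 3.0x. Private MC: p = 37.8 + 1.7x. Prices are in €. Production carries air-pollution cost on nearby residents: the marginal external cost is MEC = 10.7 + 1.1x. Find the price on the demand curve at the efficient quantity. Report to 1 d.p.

Social marginal cost = private MC + MEC = 48.5 + 2.8x.
Set SMC = demand: 48.5 + 2.8x = 124.8 - 3.0x → x* = 13.1552.
Consumer price on the demand curve at x*: 124.8 − 3.0×13.1552 = 85.3344.

P = €85.3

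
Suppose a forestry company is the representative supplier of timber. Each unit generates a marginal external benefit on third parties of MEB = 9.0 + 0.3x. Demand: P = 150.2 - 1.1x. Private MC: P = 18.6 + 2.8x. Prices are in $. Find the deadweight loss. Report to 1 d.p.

Market equilibrium (private): 18.6 + 2.8x = 150.2 - 1.1x → x_m = 33.7436.
Social marginal cost = private MC − MEB = 9.6 + 2.5x.
Set SMC = demand: 9.6 + 2.5x = 150.2 - 1.1x → x* = 39.0556.
Height of the DWL triangle at x_m is demand(x_m) − SMC(x_m) = MEB(x_m) = 19.1231.
DWL = ½ × 5.3120 × 19.1231 = 50.7910.

DWL = $50.8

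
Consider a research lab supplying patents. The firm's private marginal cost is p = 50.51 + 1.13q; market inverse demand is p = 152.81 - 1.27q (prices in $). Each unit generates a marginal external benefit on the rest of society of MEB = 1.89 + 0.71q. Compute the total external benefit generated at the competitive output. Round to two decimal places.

Market equilibrium (private): 50.51 + 1.13q = 152.81 - 1.27q → q_m = 42.6250.
Total external benefit = ∫₀^{q_m} (1.89 + 0.71q) dq = 1.89×42.6250 + ½×0.71×42.6250² = 725.5574.

$725.56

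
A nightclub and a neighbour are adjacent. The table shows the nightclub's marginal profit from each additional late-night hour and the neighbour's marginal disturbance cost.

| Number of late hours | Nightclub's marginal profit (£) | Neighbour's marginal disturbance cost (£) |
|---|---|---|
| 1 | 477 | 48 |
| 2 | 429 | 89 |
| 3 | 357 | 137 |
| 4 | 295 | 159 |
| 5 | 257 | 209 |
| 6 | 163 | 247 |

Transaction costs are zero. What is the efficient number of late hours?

Bargaining reaches the level where marginal profit last exceeds marginal disturbance cost.
That holds through level 5 (257 ≥ 209) but not at 6 (163 < 247).

5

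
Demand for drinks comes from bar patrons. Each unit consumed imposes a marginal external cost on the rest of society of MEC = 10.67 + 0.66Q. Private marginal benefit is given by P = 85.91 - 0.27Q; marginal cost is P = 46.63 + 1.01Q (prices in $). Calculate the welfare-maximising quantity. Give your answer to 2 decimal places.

Q* = 14.75

Social marginal benefit = demand − MEC = 75.24 - 0.93Q.
Set SMB = MC: 75.24 - 0.93Q = 46.63 + 1.01Q → Q* = 14.7474.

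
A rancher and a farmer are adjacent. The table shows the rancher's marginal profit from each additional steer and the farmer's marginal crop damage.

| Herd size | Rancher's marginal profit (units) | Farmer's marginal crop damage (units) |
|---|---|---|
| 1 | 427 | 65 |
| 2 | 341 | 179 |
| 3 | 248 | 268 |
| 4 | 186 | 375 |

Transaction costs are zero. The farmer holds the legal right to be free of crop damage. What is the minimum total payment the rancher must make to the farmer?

244

Efficient level: marginal profit ≥ marginal crop damage through level 2, so k* = 2.
With the farmer holding the right, the rancher must at least compensate total damage at k*: 65 + 179 = 244.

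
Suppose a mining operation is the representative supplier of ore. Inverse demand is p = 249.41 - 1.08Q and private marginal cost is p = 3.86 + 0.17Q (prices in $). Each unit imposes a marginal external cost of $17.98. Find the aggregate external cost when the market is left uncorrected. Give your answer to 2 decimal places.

$3531.99

Market equilibrium (private): 3.86 + 0.17Q = 249.41 - 1.08Q → Q_m = 196.4400.
Total external cost = MEC × Q_m = 17.98 × 196.4400 = 3531.9912.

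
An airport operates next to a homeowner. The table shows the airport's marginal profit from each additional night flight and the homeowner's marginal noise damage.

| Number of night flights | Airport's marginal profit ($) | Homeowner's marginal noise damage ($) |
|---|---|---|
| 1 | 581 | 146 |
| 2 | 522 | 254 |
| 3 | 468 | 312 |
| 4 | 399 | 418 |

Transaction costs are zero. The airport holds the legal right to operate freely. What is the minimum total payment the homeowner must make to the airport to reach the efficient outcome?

$399

Left alone the airport would choose level 4 (marginal profit stays positive).
Efficient level: k* = 3 (marginal profit ≥ marginal noise damage through 3).
The homeowner must at least cover the airport's forgone profit from cutting 4→3: 399 = 399.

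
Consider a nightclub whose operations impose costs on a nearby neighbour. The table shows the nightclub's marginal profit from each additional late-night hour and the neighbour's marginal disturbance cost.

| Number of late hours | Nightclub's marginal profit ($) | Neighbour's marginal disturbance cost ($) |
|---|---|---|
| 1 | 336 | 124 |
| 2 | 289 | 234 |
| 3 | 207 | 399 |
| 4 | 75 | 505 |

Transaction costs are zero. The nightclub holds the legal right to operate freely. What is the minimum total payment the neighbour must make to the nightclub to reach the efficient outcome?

$282

Left alone the nightclub would choose level 4 (marginal profit stays positive).
Efficient level: k* = 2 (marginal profit ≥ marginal disturbance cost through 2).
The neighbour must at least cover the nightclub's forgone profit from cutting 4→2: 207 + 75 = 282.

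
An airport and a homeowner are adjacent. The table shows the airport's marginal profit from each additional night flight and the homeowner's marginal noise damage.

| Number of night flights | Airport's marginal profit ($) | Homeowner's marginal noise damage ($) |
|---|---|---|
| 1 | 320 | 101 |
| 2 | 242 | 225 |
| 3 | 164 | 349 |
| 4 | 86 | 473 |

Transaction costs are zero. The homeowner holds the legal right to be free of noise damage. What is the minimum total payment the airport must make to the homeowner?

Efficient level: marginal profit ≥ marginal noise damage through level 2, so k* = 2.
With the homeowner holding the right, the airport must at least compensate total damage at k*: 101 + 225 = 326.

$326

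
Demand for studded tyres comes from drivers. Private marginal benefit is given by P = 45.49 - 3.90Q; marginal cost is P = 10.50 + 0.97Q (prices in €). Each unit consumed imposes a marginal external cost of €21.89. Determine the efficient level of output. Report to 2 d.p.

Q* = 2.69

Social marginal benefit = demand − MEC = 23.60 - 3.90Q.
Set SMB = MC: 23.60 - 3.90Q = 10.50 + 0.97Q → Q* = 2.6899.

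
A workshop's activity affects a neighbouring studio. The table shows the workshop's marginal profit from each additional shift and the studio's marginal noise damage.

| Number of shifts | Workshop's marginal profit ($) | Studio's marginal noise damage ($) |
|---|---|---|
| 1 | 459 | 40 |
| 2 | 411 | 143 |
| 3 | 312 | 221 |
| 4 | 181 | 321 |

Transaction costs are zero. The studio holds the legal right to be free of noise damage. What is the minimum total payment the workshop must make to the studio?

$404

Efficient level: marginal profit ≥ marginal noise damage through level 3, so k* = 3.
With the studio holding the right, the workshop must at least compensate total damage at k*: 40 + 143 + 221 = 404.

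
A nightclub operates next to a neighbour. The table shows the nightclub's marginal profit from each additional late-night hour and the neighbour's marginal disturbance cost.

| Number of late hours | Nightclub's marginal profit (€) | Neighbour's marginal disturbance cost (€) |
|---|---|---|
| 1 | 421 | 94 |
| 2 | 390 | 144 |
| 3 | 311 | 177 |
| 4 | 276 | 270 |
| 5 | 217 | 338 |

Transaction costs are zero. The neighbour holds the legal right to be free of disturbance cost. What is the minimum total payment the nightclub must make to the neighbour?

€685

Efficient level: marginal profit ≥ marginal disturbance cost through level 4, so k* = 4.
With the neighbour holding the right, the nightclub must at least compensate total damage at k*: 94 + 144 + 177 + 270 = 685.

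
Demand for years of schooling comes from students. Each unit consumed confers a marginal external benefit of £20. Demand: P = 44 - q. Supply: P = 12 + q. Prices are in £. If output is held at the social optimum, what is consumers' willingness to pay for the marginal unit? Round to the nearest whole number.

P = £18

Social marginal benefit = demand + MEB = 64 - q.
Set SMB = MC: 64 - q = 12 + q → q* = 26.0000.
Consumer price on the demand curve at q*: 44 − 1×26.0000 = 18.0000.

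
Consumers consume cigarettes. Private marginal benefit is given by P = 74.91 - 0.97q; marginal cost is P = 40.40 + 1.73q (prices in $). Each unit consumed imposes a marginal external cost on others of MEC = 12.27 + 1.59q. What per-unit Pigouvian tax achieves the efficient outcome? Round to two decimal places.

Social marginal benefit = demand − MEC = 62.64 - 2.56q.
Set SMB = MC: 62.64 - 2.56q = 40.40 + 1.73q → q* = 5.1841.
The Pigouvian tax equals MEC at q*: 12.27 + 1.59×5.1841 = 20.5127.

tax = $20.51 per unit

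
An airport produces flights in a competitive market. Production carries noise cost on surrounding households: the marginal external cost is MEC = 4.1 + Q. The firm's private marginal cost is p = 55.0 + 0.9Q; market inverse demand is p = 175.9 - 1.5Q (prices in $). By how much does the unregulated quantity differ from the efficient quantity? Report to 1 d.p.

Market equilibrium (private): 55.0 + 0.9Q = 175.9 - 1.5Q → Q_m = 50.3750.
Social marginal cost = private MC + MEC = 59.1 + 1.9Q.
Set SMC = demand: 59.1 + 1.9Q = 175.9 - 1.5Q → Q* = 34.3529.
Gap = |50.3750 − 34.3529| = 16.0221.

16.0 units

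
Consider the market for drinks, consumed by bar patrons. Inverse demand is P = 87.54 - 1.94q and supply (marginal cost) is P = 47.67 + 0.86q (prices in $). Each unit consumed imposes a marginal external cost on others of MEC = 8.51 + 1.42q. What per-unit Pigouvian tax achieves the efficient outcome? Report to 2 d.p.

Social marginal benefit = demand − MEC = 79.03 - 3.36q.
Set SMB = MC: 79.03 - 3.36q = 47.67 + 0.86q → q* = 7.4313.
The Pigouvian tax equals MEC at q*: 8.51 + 1.42×7.4313 = 19.0624.

tax = $19.06 per unit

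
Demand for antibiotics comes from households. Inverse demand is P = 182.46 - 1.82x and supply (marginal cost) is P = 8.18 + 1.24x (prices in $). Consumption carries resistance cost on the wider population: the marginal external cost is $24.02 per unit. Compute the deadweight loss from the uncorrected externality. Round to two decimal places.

DWL = $94.27

Market equilibrium (private): 8.18 + 1.24x = 182.46 - 1.82x → x_m = 56.9542.
Social marginal benefit = demand − MEC = 158.44 - 1.82x.
Set SMB = MC: 158.44 - 1.82x = 8.18 + 1.24x → x* = 49.1046.
Height of the DWL triangle at x_m is MC(x_m) − SMB(x_m) = MEC(x_m) = 24.0200.
DWL = ½ × 7.8496 × 24.0200 = 94.2737.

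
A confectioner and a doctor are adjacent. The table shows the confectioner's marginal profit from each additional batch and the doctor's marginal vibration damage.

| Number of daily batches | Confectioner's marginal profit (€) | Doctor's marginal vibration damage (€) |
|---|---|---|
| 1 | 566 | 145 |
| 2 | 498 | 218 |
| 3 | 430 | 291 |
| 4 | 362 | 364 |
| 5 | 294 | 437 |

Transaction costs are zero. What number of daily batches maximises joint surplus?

Bargaining reaches the level where marginal profit last exceeds marginal vibration damage.
That holds through level 3 (430 ≥ 291) but not at 4 (362 < 364).

3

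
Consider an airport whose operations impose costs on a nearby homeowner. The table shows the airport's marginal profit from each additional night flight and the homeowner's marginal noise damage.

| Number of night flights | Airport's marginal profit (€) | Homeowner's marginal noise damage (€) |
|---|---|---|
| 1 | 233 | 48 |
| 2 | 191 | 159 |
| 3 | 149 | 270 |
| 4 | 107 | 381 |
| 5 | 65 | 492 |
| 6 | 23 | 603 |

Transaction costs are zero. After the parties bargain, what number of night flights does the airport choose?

2

Bargaining reaches the level where marginal profit last exceeds marginal noise damage.
That holds through level 2 (191 ≥ 159) but not at 3 (149 < 270).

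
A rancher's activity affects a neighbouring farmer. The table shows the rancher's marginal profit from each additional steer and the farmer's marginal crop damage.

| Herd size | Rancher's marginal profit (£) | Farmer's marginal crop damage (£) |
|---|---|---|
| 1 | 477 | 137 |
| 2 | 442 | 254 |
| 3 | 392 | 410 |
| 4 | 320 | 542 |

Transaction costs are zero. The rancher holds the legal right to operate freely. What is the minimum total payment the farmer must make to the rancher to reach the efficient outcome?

Left alone the rancher would choose level 4 (marginal profit stays positive).
Efficient level: k* = 2 (marginal profit ≥ marginal crop damage through 2).
The farmer must at least cover the rancher's forgone profit from cutting 4→2: 392 + 320 = 712.

£712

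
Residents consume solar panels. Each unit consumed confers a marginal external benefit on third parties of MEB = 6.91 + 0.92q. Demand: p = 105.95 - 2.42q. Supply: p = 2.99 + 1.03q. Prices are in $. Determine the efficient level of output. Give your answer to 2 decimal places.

Social marginal benefit = demand + MEB = 112.86 - 1.50q.
Set SMB = MC: 112.86 - 1.50q = 2.99 + 1.03q → q* = 43.4269.

q* = 43.43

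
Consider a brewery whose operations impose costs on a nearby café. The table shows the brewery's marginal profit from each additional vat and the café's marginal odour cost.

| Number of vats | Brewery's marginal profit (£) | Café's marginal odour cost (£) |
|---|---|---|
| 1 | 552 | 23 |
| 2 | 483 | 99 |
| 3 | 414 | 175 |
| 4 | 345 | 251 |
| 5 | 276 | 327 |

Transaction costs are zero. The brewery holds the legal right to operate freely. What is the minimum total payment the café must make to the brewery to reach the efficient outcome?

£276

Left alone the brewery would choose level 5 (marginal profit stays positive).
Efficient level: k* = 4 (marginal profit ≥ marginal odour cost through 4).
The café must at least cover the brewery's forgone profit from cutting 5→4: 276 = 276.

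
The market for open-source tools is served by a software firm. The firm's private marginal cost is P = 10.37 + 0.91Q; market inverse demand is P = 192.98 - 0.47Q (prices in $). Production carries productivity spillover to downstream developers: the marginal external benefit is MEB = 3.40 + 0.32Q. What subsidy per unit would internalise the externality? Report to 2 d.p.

subsidy = $59.55 per unit

Social marginal cost = private MC − MEB = 6.97 + 0.59Q.
Set SMC = demand: 6.97 + 0.59Q = 192.98 - 0.47Q → Q* = 175.4811.
The Pigouvian subsidy equals MEB at Q*: 3.40 + 0.32×175.4811 = 59.5540.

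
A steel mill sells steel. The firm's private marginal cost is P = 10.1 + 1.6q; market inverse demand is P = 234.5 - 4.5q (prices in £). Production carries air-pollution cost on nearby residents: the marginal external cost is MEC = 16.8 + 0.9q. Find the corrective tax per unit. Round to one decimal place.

tax = £43.5 per unit

Social marginal cost = private MC + MEC = 26.9 + 2.5q.
Set SMC = demand: 26.9 + 2.5q = 234.5 - 4.5q → q* = 29.6571.
The Pigouvian tax equals MEC at q*: 16.8 + 0.9×29.6571 = 43.4914.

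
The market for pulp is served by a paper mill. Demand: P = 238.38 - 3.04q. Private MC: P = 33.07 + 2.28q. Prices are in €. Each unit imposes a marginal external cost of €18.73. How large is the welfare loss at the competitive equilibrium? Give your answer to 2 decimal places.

DWL = €32.97

Market equilibrium (private): 33.07 + 2.28q = 238.38 - 3.04q → q_m = 38.5921.
Social marginal cost = private MC + MEC = 51.80 + 2.28q.
Set SMC = demand: 51.80 + 2.28q = 238.38 - 3.04q → q* = 35.0714.
Between q* and q_m the wedge SMC − demand runs linearly from 0 to MEC(q_m), so the loss is a triangle.
DWL = ½ × 3.5207 × 18.7300 = 32.9714.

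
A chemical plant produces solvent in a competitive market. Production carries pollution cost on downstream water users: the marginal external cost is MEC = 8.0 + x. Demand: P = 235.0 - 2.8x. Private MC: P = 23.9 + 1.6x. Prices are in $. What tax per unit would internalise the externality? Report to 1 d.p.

Social marginal cost = private MC + MEC = 31.9 + 2.6x.
Set SMC = demand: 31.9 + 2.6x = 235.0 - 2.8x → x* = 37.6111.
The Pigouvian tax equals MEC at x*: 8.0 + 1.0×37.6111 = 45.6111.

tax = $45.6 per unit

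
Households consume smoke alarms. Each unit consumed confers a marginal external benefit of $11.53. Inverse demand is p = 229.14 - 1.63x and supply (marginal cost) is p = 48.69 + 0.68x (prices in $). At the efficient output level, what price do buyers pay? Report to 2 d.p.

Social marginal benefit = demand + MEB = 240.67 - 1.63x.
Set SMB = MC: 240.67 - 1.63x = 48.69 + 0.68x → x* = 83.1082.
Consumer price on the demand curve at x*: 229.14 − 1.63×83.1082 = 93.6736.

P = $93.67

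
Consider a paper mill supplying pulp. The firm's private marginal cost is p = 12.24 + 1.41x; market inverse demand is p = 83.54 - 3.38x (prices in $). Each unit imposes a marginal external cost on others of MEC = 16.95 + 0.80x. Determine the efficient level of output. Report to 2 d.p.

Social marginal cost = private MC + MEC = 29.19 + 2.21x.
Set SMC = demand: 29.19 + 2.21x = 83.54 - 3.38x → x* = 9.7227.

x* = 9.72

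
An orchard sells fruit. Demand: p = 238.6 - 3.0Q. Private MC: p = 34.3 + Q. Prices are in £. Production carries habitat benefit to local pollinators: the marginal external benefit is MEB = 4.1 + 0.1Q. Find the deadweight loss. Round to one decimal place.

DWL = £10.9

Market equilibrium (private): 34.3 + Q = 238.6 - 3.0Q → Q_m = 51.0750.
Social marginal cost = private MC − MEB = 30.2 + 0.9Q.
Set SMC = demand: 30.2 + 0.9Q = 238.6 - 3.0Q → Q* = 53.4359.
Between Q* and Q_m the wedge demand − SMC runs linearly from 0 to MEB(Q_m), so the loss is a triangle.
DWL = ½ × 2.3609 × 9.2075 = 10.8690.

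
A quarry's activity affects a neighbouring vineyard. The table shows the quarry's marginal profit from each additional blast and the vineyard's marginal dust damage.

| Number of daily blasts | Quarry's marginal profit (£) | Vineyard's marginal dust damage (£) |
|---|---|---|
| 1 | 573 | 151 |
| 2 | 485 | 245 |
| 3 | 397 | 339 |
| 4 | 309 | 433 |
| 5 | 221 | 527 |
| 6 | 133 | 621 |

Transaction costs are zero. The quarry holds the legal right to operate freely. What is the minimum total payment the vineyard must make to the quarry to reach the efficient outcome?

£663

Left alone the quarry would choose level 6 (marginal profit stays positive).
Efficient level: k* = 3 (marginal profit ≥ marginal dust damage through 3).
The vineyard must at least cover the quarry's forgone profit from cutting 6→3: 309 + 221 + 133 = 663.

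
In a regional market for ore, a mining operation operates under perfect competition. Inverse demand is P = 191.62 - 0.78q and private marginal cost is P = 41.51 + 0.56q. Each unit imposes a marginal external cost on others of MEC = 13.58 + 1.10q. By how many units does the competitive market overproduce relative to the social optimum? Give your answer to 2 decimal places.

Market equilibrium (private): 41.51 + 0.56q = 191.62 - 0.78q → q_m = 112.0224.
Social marginal cost = private MC + MEC = 55.09 + 1.66q.
Set SMC = demand: 55.09 + 1.66q = 191.62 - 0.78q → q* = 55.9549.
Gap = |112.0224 − 55.9549| = 56.0675.

56.07 units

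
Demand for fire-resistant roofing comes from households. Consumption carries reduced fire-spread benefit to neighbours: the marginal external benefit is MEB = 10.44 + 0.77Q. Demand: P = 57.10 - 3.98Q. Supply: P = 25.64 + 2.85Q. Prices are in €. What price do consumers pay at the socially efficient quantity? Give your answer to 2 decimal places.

P = €29.58

Social marginal benefit = demand + MEB = 67.54 - 3.21Q.
Set SMB = MC: 67.54 - 3.21Q = 25.64 + 2.85Q → Q* = 6.9142.
Consumer price on the demand curve at Q*: 57.10 − 3.98×6.9142 = 29.5815.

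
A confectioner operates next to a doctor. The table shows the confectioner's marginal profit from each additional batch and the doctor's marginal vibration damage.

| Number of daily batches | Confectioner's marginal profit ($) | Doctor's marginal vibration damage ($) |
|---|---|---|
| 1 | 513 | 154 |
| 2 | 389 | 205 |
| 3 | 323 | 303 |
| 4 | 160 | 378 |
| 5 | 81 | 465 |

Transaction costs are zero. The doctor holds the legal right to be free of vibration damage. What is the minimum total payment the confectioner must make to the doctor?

Efficient level: marginal profit ≥ marginal vibration damage through level 3, so k* = 3.
With the doctor holding the right, the confectioner must at least compensate total damage at k*: 154 + 205 + 303 = 662.

$662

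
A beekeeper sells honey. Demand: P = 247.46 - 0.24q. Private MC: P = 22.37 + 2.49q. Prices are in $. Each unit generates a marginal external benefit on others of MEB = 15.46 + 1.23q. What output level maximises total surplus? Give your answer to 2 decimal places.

Social marginal cost = private MC − MEB = 6.91 + 1.26q.
Set SMC = demand: 6.91 + 1.26q = 247.46 - 0.24q → q* = 160.3667.

q* = 160.37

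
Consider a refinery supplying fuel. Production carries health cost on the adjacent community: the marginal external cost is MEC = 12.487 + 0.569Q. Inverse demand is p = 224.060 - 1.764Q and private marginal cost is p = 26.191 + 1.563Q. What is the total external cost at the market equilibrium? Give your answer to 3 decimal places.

1748.959

Market equilibrium (private): 26.191 + 1.563Q = 224.060 - 1.764Q → Q_m = 59.4737.
Total external cost = ∫₀^{Q_m} (12.487 + 0.569Q) dQ = 12.487×59.4737 + ½×0.569×59.4737² = 1748.9590.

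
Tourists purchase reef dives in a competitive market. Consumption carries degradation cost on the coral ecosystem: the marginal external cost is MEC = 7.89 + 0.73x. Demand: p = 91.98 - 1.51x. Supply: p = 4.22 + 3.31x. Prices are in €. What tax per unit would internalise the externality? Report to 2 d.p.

tax = €18.40 per unit

Social marginal benefit = demand − MEC = 84.09 - 2.24x.
Set SMB = MC: 84.09 - 2.24x = 4.22 + 3.31x → x* = 14.3910.
The Pigouvian tax equals MEC at x*: 7.89 + 0.73×14.3910 = 18.3954.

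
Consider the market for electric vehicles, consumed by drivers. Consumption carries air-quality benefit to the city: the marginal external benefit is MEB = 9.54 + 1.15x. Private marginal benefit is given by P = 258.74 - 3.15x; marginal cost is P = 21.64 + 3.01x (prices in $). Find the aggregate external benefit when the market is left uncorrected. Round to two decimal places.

Market equilibrium (private): 21.64 + 3.01x = 258.74 - 3.15x → x_m = 38.4903.
Total external benefit = ∫₀^{x_m} (9.54 + 1.15x) dx = 9.54×38.4903 + ½×1.15×38.4903² = 1219.0618.

$1219.06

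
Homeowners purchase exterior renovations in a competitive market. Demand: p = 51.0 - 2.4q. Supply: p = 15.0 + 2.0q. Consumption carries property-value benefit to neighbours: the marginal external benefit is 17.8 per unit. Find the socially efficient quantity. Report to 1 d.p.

Social marginal benefit = demand + MEB = 68.8 - 2.4q.
Set SMB = MC: 68.8 - 2.4q = 15.0 + 2.0q → q* = 12.2273.

q* = 12.2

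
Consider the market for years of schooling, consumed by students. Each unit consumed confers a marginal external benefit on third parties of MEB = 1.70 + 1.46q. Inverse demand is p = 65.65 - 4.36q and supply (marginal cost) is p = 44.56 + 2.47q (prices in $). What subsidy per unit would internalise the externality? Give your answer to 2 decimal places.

subsidy = $7.90 per unit

Social marginal benefit = demand + MEB = 67.35 - 2.90q.
Set SMB = MC: 67.35 - 2.90q = 44.56 + 2.47q → q* = 4.2439.
The Pigouvian subsidy equals MEB at q*: 1.70 + 1.46×4.2439 = 7.8961.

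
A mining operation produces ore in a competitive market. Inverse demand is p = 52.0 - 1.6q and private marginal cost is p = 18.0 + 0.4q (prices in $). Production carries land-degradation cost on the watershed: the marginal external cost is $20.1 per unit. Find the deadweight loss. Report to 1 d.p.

Market equilibrium (private): 18.0 + 0.4q = 52.0 - 1.6q → q_m = 17.0000.
Social marginal cost = private MC + MEC = 38.1 + 0.4q.
Set SMC = demand: 38.1 + 0.4q = 52.0 - 1.6q → q* = 6.9500.
Height of the DWL triangle at q_m is SMC(q_m) − demand(q_m) = MEC(q_m) = 20.1000.
DWL = ½ × 10.0500 × 20.1000 = 101.0025.

DWL = $101.0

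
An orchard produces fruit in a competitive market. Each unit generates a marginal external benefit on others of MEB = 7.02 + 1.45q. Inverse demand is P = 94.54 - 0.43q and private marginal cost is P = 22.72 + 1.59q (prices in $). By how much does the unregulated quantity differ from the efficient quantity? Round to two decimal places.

102.76 units

Market equilibrium (private): 22.72 + 1.59q = 94.54 - 0.43q → q_m = 35.5545.
Social marginal cost = private MC − MEB = 15.70 + 0.14q.
Set SMC = demand: 15.70 + 0.14q = 94.54 - 0.43q → q* = 138.3158.
Gap = |35.5545 − 138.3158| = 102.7613.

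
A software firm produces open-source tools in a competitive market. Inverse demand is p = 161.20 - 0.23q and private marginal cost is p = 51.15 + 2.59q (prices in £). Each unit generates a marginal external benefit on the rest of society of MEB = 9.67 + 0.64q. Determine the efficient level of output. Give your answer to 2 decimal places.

Social marginal cost = private MC − MEB = 41.48 + 1.95q.
Set SMC = demand: 41.48 + 1.95q = 161.20 - 0.23q → q* = 54.9174.

q* = 54.92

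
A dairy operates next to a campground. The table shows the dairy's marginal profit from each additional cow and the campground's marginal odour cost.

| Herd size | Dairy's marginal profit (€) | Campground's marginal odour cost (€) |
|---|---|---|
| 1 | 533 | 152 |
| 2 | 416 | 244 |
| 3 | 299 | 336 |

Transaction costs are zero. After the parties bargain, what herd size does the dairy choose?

2

Bargaining reaches the level where marginal profit last exceeds marginal odour cost.
That holds through level 2 (416 ≥ 244) but not at 3 (299 < 336).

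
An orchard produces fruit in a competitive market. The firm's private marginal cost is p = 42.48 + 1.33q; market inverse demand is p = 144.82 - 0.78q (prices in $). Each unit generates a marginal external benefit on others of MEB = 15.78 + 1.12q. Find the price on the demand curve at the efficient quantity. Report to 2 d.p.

P = $51.76

Social marginal cost = private MC − MEB = 26.70 + 0.21q.
Set SMC = demand: 26.70 + 0.21q = 144.82 - 0.78q → q* = 119.3131.
Consumer price on the demand curve at q*: 144.82 − 0.78×119.3131 = 51.7558.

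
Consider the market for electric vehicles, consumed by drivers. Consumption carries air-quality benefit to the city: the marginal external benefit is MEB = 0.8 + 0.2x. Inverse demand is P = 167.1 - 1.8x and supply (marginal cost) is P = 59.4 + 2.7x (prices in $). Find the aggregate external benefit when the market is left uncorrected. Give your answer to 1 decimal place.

Market equilibrium (private): 59.4 + 2.7x = 167.1 - 1.8x → x_m = 23.9333.
Total external benefit = ∫₀^{x_m} (0.8 + 0.2x) dx = 0.8×23.9333 + ½×0.2×23.9333² = 76.4269.

$76.4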